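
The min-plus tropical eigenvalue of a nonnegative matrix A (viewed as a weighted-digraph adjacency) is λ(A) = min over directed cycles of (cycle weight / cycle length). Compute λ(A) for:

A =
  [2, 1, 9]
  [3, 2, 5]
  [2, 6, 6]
λ(A) = 2

Enumerate directed cycles and compute their means (weight / length). Sample:
  cycle 0 → 0: weight = 2, length = 1, mean = 2/1 ≈ 2.000
  cycle 1 → 1: weight = 2, length = 1, mean = 2/1 ≈ 2.000
  cycle 2 → 2: weight = 6, length = 1, mean = 6/1 ≈ 6.000
  cycle 0 → 1 → 0: weight = 4, length = 2, mean = 4/2 ≈ 2.000
  cycle 0 → 2 → 0: weight = 11, length = 2, mean = 11/2 ≈ 5.500
  cycle 1 → 0 → 1: weight = 4, length = 2, mean = 4/2 ≈ 2.000
Minimum mean = 2.000, attained e.g. along the cycle 0 → 0 with weight 2 and length 1. So λ(A) = 2/1 = 2.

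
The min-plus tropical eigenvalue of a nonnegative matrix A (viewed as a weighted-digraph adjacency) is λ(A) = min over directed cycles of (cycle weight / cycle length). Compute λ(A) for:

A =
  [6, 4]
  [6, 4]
λ(A) = 4

Enumerate directed cycles and compute their means (weight / length). Sample:
  cycle 0 → 0: weight = 6, length = 1, mean = 6/1 ≈ 6.000
  cycle 1 → 1: weight = 4, length = 1, mean = 4/1 ≈ 4.000
  cycle 0 → 1 → 0: weight = 10, length = 2, mean = 10/2 ≈ 5.000
  cycle 1 → 0 → 1: weight = 10, length = 2, mean = 10/2 ≈ 5.000
Minimum mean = 4.000, attained e.g. along the cycle 1 → 1 with weight 4 and length 1. So λ(A) = 4/1 = 4.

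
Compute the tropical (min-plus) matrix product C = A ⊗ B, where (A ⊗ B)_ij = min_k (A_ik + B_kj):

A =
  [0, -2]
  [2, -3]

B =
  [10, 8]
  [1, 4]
A ⊗ B =
  [-1, 2]
  [-2, 1]

Apply the min-plus product entry-by-entry:
  C[0][0] = min over k of (A[0][0] + B[0][0] = 0 + 10 = 10, A[0][1] + B[1][0] = -2 + 1 = -1) = -1 (attained at k = 1)
  C[0][1] = min over k of (A[0][0] + B[0][1] = 0 + 8 = 8, A[0][1] + B[1][1] = -2 + 4 = 2) = 2 (attained at k = 1)
  C[1][0] = min over k of (A[1][0] + B[0][0] = 2 + 10 = 12, A[1][1] + B[1][0] = -3 + 1 = -2) = -2 (attained at k = 1)
  C[1][1] = min over k of (A[1][0] + B[0][1] = 2 + 8 = 10, A[1][1] + B[1][1] = -3 + 4 = 1) = 1 (attained at k = 1)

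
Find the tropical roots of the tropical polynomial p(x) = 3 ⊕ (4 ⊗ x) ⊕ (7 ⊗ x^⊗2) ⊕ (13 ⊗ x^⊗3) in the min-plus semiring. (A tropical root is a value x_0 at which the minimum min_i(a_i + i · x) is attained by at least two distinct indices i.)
Roots: {-6, -3, -1}

Each tropical root is a break point of the lower envelope of the lines y = a_i + i · x (there are 4 lines, with slopes 0, 1, ..., 3). Only the lines that attain the minimum somewhere contribute to roots; other lines are dominated. Here the surviving (envelope) indices are i = 3, i = 2, i = 1, i = 0.
Intersections between consecutive envelope lines give the roots: for adjacent envelope indices i < j the intersection is x = (a_i − a_j) / (j − i). Reading off the sorted break points: {-6, -3, -1}.
Verification: at each break x_0, at least two indices attain the minimum of min_i(a_i + i · x_0).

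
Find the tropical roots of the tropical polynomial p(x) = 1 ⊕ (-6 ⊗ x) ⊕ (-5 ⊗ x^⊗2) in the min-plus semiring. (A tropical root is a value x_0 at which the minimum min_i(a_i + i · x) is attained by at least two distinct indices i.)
Roots: {-1, 7}

Each tropical root is a break point of the lower envelope of the lines y = a_i + i · x (there are 3 lines, with slopes 0, 1, ..., 2). Only the lines that attain the minimum somewhere contribute to roots; other lines are dominated. Here the surviving (envelope) indices are i = 2, i = 1, i = 0.
Intersections between consecutive envelope lines give the roots: for adjacent envelope indices i < j the intersection is x = (a_i − a_j) / (j − i). Reading off the sorted break points: {-1, 7}.
Verification: at each break x_0, at least two indices attain the minimum of min_i(a_i + i · x_0).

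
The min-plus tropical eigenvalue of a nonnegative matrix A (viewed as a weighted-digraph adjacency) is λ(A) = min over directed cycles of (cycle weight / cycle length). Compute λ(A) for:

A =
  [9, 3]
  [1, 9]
λ(A) = 2

Enumerate directed cycles and compute their means (weight / length). Sample:
  cycle 0 → 0: weight = 9, length = 1, mean = 9/1 ≈ 9.000
  cycle 1 → 1: weight = 9, length = 1, mean = 9/1 ≈ 9.000
  cycle 0 → 1 → 0: weight = 4, length = 2, mean = 4/2 ≈ 2.000
  cycle 1 → 0 → 1: weight = 4, length = 2, mean = 4/2 ≈ 2.000
Minimum mean = 2.000, attained e.g. along the cycle 0 → 1 → 0 with weight 4 and length 2. So λ(A) = 4/2 = 2.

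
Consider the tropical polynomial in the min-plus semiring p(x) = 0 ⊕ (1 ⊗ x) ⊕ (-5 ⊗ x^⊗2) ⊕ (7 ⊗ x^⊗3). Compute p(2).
p(2) = -1

A tropical monomial a ⊗ x^⊗i evaluates to a + i · x. Evaluating each term at x = 2:
  Term 0 contributes 0 + 0 · 2 = 0
  Term 1 contributes 1 + 1 · 2 = 3
  Term 2 contributes -5 + 2 · 2 = -1
  Term 3 contributes 7 + 3 · 2 = 13
p(2) = ⊕ of these = min[0, 3, -1, 13] = -1.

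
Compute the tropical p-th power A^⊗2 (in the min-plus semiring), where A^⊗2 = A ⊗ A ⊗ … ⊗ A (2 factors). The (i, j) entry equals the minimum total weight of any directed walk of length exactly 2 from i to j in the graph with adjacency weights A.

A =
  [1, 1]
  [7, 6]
A^⊗2 =
  [2, 2]
  [8, 8]

Each entry (A^⊗2)_ij equals the minimum over all length-2 walks i = v_0 → v_1 → … → v_2 = j of Σ_t A[v_t][v_{t+1}]. For example, for (i, j) = (0, 1) we minimise over 2 possible intermediate vertex sequences; the minimum is 2, attained along the walk 0 → 0 → 1.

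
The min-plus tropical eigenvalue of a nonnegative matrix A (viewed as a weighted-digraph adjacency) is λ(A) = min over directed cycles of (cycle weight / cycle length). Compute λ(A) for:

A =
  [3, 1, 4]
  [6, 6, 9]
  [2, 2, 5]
λ(A) = 3

Enumerate directed cycles and compute their means (weight / length). Sample:
  cycle 0 → 0: weight = 3, length = 1, mean = 3/1 ≈ 3.000
  cycle 1 → 1: weight = 6, length = 1, mean = 6/1 ≈ 6.000
  cycle 2 → 2: weight = 5, length = 1, mean = 5/1 ≈ 5.000
  cycle 0 → 1 → 0: weight = 7, length = 2, mean = 7/2 ≈ 3.500
  cycle 0 → 2 → 0: weight = 6, length = 2, mean = 6/2 ≈ 3.000
  cycle 1 → 0 → 1: weight = 7, length = 2, mean = 7/2 ≈ 3.500
Minimum mean = 3.000, attained e.g. along the cycle 0 → 0 with weight 3 and length 1. So λ(A) = 3/1 = 3.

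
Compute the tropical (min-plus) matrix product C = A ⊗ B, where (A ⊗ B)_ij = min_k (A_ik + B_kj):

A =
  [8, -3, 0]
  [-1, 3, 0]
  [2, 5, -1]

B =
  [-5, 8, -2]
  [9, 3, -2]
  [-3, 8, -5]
A ⊗ B =
  [-3, 0, -5]
  [-6, 6, -5]
  [-4, 7, -6]

Apply the min-plus product entry-by-entry:
  C[0][0] = min over k of (A[0][0] + B[0][0] = 8 + -5 = 3, A[0][1] + B[1][0] = -3 + 9 = 6, A[0][2] + B[2][0] = 0 + -3 = -3) = -3 (attained at k = 2)
  C[0][1] = min over k of (A[0][0] + B[0][1] = 8 + 8 = 16, A[0][1] + B[1][1] = -3 + 3 = 0, A[0][2] + B[2][1] = 0 + 8 = 8) = 0 (attained at k = 1)
  C[0][2] = min over k of (A[0][0] + B[0][2] = 8 + -2 = 6, A[0][1] + B[1][2] = -3 + -2 = -5, A[0][2] + B[2][2] = 0 + -5 = -5) = -5 (attained at k = 1)
  C[1][0] = min over k of (A[1][0] + B[0][0] = -1 + -5 = -6, A[1][1] + B[1][0] = 3 + 9 = 12, A[1][2] + B[2][0] = 0 + -3 = -3) = -6 (attained at k = 0)
  C[1][1] = min over k of (A[1][0] + B[0][1] = -1 + 8 = 7, A[1][1] + B[1][1] = 3 + 3 = 6, A[1][2] + B[2][1] = 0 + 8 = 8) = 6 (attained at k = 1)
  C[1][2] = min over k of (A[1][0] + B[0][2] = -1 + -2 = -3, A[1][1] + B[1][2] = 3 + -2 = 1, A[1][2] + B[2][2] = 0 + -5 = -5) = -5 (attained at k = 2)
  C[2][0] = min over k of (A[2][0] + B[0][0] = 2 + -5 = -3, A[2][1] + B[1][0] = 5 + 9 = 14, A[2][2] + B[2][0] = -1 + -3 = -4) = -4 (attained at k = 2)
  C[2][1] = min over k of (A[2][0] + B[0][1] = 2 + 8 = 10, A[2][1] + B[1][1] = 5 + 3 = 8, A[2][2] + B[2][1] = -1 + 8 = 7) = 7 (attained at k = 2)
  C[2][2] = min over k of (A[2][0] + B[0][2] = 2 + -2 = 0, A[2][1] + B[1][2] = 5 + -2 = 3, A[2][2] + B[2][2] = -1 + -5 = -6) = -6 (attained at k = 2)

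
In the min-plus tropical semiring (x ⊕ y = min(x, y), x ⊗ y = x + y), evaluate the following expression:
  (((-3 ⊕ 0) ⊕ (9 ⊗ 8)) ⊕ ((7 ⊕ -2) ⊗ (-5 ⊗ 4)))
(((-3 ⊕ 0) ⊕ (9 ⊗ 8)) ⊕ ((7 ⊕ -2) ⊗ (-5 ⊗ 4))) = -3

Expand innermost to outermost. Recall ⊕ takes the minimum of its arguments and ⊗ takes their sum. Working out the expression (((-3 ⊕ 0) ⊕ (9 ⊗ 8)) ⊕ ((7 ⊕ -2) ⊗ (-5 ⊗ 4))) gives -3.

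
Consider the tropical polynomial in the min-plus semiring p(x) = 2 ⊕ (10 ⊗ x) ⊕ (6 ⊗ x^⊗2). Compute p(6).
p(6) = 2

A tropical monomial a ⊗ x^⊗i evaluates to a + i · x. Evaluating each term at x = 6:
  Term 0 contributes 2 + 0 · 6 = 2
  Term 1 contributes 10 + 1 · 6 = 16
  Term 2 contributes 6 + 2 · 6 = 18
p(6) = ⊕ of these = min[2, 16, 18] = 2.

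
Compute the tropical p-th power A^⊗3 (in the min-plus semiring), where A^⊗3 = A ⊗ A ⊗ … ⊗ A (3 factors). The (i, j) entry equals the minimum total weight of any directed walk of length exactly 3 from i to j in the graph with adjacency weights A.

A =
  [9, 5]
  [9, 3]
A^⊗3 =
  [17, 11]
  [15, 9]

Each entry (A^⊗3)_ij equals the minimum over all length-3 walks i = v_0 → v_1 → … → v_3 = j of Σ_t A[v_t][v_{t+1}]. For example, for (i, j) = (0, 1) we minimise over 4 possible intermediate vertex sequences; the minimum is 11, attained along the walk 0 → 1 → 1 → 1.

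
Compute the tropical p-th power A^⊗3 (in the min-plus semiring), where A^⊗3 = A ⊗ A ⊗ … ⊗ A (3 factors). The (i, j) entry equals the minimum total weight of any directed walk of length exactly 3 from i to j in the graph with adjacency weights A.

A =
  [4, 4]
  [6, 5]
A^⊗3 =
  [12, 12]
  [14, 14]

Each entry (A^⊗3)_ij equals the minimum over all length-3 walks i = v_0 → v_1 → … → v_3 = j of Σ_t A[v_t][v_{t+1}]. For example, for (i, j) = (0, 1) we minimise over 4 possible intermediate vertex sequences; the minimum is 12, attained along the walk 0 → 0 → 0 → 1.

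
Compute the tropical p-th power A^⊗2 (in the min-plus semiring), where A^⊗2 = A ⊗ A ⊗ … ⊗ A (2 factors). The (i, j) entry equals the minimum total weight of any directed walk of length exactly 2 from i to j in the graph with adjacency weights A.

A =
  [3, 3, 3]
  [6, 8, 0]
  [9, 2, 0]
A^⊗2 =
  [6, 5, 3]
  [9, 2, 0]
  [8, 2, 0]

Each entry (A^⊗2)_ij equals the minimum over all length-2 walks i = v_0 → v_1 → … → v_2 = j of Σ_t A[v_t][v_{t+1}]. For example, for (i, j) = (0, 2) we minimise over 3 possible intermediate vertex sequences; the minimum is 3, attained along the walk 0 → 1 → 2.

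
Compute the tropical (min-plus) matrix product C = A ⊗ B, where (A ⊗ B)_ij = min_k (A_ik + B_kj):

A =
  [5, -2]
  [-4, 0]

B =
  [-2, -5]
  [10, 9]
A ⊗ B =
  [3, 0]
  [-6, -9]

Apply the min-plus product entry-by-entry:
  C[0][0] = min over k of (A[0][0] + B[0][0] = 5 + -2 = 3, A[0][1] + B[1][0] = -2 + 10 = 8) = 3 (attained at k = 0)
  C[0][1] = min over k of (A[0][0] + B[0][1] = 5 + -5 = 0, A[0][1] + B[1][1] = -2 + 9 = 7) = 0 (attained at k = 0)
  C[1][0] = min over k of (A[1][0] + B[0][0] = -4 + -2 = -6, A[1][1] + B[1][0] = 0 + 10 = 10) = -6 (attained at k = 0)
  C[1][1] = min over k of (A[1][0] + B[0][1] = -4 + -5 = -9, A[1][1] + B[1][1] = 0 + 9 = 9) = -9 (attained at k = 0)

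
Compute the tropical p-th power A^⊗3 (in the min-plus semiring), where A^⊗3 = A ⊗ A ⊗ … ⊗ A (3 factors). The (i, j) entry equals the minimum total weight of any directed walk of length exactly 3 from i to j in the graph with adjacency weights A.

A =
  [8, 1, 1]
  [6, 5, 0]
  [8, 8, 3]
A^⊗3 =
  [9, 8, 4]
  [11, 9, 6]
  [14, 12, 9]

Each entry (A^⊗3)_ij equals the minimum over all length-3 walks i = v_0 → v_1 → … → v_3 = j of Σ_t A[v_t][v_{t+1}]. For example, for (i, j) = (0, 2) we minimise over 9 possible intermediate vertex sequences; the minimum is 4, attained along the walk 0 → 1 → 2 → 2.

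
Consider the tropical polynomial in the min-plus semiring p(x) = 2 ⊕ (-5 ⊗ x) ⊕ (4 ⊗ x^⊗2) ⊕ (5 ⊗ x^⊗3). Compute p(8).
p(8) = 2

A tropical monomial a ⊗ x^⊗i evaluates to a + i · x. Evaluating each term at x = 8:
  Term 0 contributes 2 + 0 · 8 = 2
  Term 1 contributes -5 + 1 · 8 = 3
  Term 2 contributes 4 + 2 · 8 = 20
  Term 3 contributes 5 + 3 · 8 = 29
p(8) = ⊕ of these = min[2, 3, 20, 29] = 2.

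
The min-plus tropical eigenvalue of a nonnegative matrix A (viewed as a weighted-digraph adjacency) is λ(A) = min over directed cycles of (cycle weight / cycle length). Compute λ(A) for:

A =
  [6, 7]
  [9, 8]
λ(A) = 6

Enumerate directed cycles and compute their means (weight / length). Sample:
  cycle 0 → 0: weight = 6, length = 1, mean = 6/1 ≈ 6.000
  cycle 1 → 1: weight = 8, length = 1, mean = 8/1 ≈ 8.000
  cycle 0 → 1 → 0: weight = 16, length = 2, mean = 16/2 ≈ 8.000
  cycle 1 → 0 → 1: weight = 16, length = 2, mean = 16/2 ≈ 8.000
Minimum mean = 6.000, attained e.g. along the cycle 0 → 0 with weight 6 and length 1. So λ(A) = 6/1 = 6.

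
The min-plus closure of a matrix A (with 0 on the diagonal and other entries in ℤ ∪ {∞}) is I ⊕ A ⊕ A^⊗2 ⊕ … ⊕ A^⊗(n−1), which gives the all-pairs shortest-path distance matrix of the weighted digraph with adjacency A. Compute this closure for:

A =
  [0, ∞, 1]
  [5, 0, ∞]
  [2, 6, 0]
Closure =
  [0, 7, 1]
  [5, 0, 6]
  [2, 6, 0]

This is the Floyd-Warshall all-pairs shortest-path computation. For each intermediate vertex k = 0, 1, …, 2, update dist[i][j] ← min(dist[i][j], dist[i][k] + dist[k][j]). The final matrix gives, for each (i, j), the minimum total weight of any directed path from i to j (possibly empty when i = j).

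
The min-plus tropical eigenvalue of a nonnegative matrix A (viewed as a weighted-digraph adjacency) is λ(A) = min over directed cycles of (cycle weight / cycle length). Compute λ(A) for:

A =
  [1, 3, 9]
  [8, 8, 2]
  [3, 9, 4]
λ(A) = 1

Enumerate directed cycles and compute their means (weight / length). Sample:
  cycle 0 → 0: weight = 1, length = 1, mean = 1/1 ≈ 1.000
  cycle 1 → 1: weight = 8, length = 1, mean = 8/1 ≈ 8.000
  cycle 2 → 2: weight = 4, length = 1, mean = 4/1 ≈ 4.000
  cycle 0 → 1 → 0: weight = 11, length = 2, mean = 11/2 ≈ 5.500
  cycle 0 → 2 → 0: weight = 12, length = 2, mean = 12/2 ≈ 6.000
  cycle 1 → 0 → 1: weight = 11, length = 2, mean = 11/2 ≈ 5.500
Minimum mean = 1.000, attained e.g. along the cycle 0 → 0 with weight 1 and length 1. So λ(A) = 1/1 = 1.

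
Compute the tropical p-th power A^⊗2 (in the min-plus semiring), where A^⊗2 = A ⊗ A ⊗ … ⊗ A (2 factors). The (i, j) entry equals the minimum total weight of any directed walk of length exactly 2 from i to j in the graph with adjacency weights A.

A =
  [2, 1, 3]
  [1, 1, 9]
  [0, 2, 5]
A^⊗2 =
  [2, 2, 5]
  [2, 2, 4]
  [2, 1, 3]

Each entry (A^⊗2)_ij equals the minimum over all length-2 walks i = v_0 → v_1 → … → v_2 = j of Σ_t A[v_t][v_{t+1}]. For example, for (i, j) = (0, 2) we minimise over 3 possible intermediate vertex sequences; the minimum is 5, attained along the walk 0 → 0 → 2.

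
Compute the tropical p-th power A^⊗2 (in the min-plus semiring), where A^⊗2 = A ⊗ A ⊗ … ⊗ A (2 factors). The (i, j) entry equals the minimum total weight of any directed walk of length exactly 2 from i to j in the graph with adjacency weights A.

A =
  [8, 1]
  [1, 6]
A^⊗2 =
  [2, 7]
  [7, 2]

Each entry (A^⊗2)_ij equals the minimum over all length-2 walks i = v_0 → v_1 → … → v_2 = j of Σ_t A[v_t][v_{t+1}]. For example, for (i, j) = (0, 1) we minimise over 2 possible intermediate vertex sequences; the minimum is 7, attained along the walk 0 → 1 → 1.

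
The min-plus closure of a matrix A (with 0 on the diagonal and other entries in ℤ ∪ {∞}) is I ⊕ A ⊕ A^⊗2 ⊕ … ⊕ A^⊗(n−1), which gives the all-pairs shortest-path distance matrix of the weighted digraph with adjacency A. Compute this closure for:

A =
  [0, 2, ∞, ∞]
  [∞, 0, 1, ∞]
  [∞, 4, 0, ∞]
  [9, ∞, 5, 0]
Closure =
  [0, 2, 3, ∞]
  [∞, 0, 1, ∞]
  [∞, 4, 0, ∞]
  [9, 9, 5, 0]

This is the Floyd-Warshall all-pairs shortest-path computation. For each intermediate vertex k = 0, 1, …, 3, update dist[i][j] ← min(dist[i][j], dist[i][k] + dist[k][j]). The final matrix gives, for each (i, j), the minimum total weight of any directed path from i to j (possibly empty when i = j).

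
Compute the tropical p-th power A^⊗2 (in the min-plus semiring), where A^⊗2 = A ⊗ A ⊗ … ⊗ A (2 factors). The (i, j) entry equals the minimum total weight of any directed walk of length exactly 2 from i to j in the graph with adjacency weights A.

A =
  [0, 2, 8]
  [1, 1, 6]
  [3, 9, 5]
A^⊗2 =
  [0, 2, 8]
  [1, 2, 7]
  [3, 5, 10]

Each entry (A^⊗2)_ij equals the minimum over all length-2 walks i = v_0 → v_1 → … → v_2 = j of Σ_t A[v_t][v_{t+1}]. For example, for (i, j) = (0, 2) we minimise over 3 possible intermediate vertex sequences; the minimum is 8, attained along the walk 0 → 0 → 2.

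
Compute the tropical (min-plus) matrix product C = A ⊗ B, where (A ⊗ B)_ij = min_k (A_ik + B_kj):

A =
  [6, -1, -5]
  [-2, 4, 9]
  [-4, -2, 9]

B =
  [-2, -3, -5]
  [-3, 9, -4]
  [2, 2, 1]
A ⊗ B =
  [-4, -3, -5]
  [-4, -5, -7]
  [-6, -7, -9]

Apply the min-plus product entry-by-entry:
  C[0][0] = min over k of (A[0][0] + B[0][0] = 6 + -2 = 4, A[0][1] + B[1][0] = -1 + -3 = -4, A[0][2] + B[2][0] = -5 + 2 = -3) = -4 (attained at k = 1)
  C[0][1] = min over k of (A[0][0] + B[0][1] = 6 + -3 = 3, A[0][1] + B[1][1] = -1 + 9 = 8, A[0][2] + B[2][1] = -5 + 2 = -3) = -3 (attained at k = 2)
  C[0][2] = min over k of (A[0][0] + B[0][2] = 6 + -5 = 1, A[0][1] + B[1][2] = -1 + -4 = -5, A[0][2] + B[2][2] = -5 + 1 = -4) = -5 (attained at k = 1)
  C[1][0] = min over k of (A[1][0] + B[0][0] = -2 + -2 = -4, A[1][1] + B[1][0] = 4 + -3 = 1, A[1][2] + B[2][0] = 9 + 2 = 11) = -4 (attained at k = 0)
  C[1][1] = min over k of (A[1][0] + B[0][1] = -2 + -3 = -5, A[1][1] + B[1][1] = 4 + 9 = 13, A[1][2] + B[2][1] = 9 + 2 = 11) = -5 (attained at k = 0)
  C[1][2] = min over k of (A[1][0] + B[0][2] = -2 + -5 = -7, A[1][1] + B[1][2] = 4 + -4 = 0, A[1][2] + B[2][2] = 9 + 1 = 10) = -7 (attained at k = 0)
  C[2][0] = min over k of (A[2][0] + B[0][0] = -4 + -2 = -6, A[2][1] + B[1][0] = -2 + -3 = -5, A[2][2] + B[2][0] = 9 + 2 = 11) = -6 (attained at k = 0)
  C[2][1] = min over k of (A[2][0] + B[0][1] = -4 + -3 = -7, A[2][1] + B[1][1] = -2 + 9 = 7, A[2][2] + B[2][1] = 9 + 2 = 11) = -7 (attained at k = 0)
  C[2][2] = min over k of (A[2][0] + B[0][2] = -4 + -5 = -9, A[2][1] + B[1][2] = -2 + -4 = -6, A[2][2] + B[2][2] = 9 + 1 = 10) = -9 (attained at k = 0)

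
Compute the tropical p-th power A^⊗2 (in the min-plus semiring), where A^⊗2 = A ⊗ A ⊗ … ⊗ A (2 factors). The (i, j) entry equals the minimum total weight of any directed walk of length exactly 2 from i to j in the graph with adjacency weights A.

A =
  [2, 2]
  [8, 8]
A^⊗2 =
  [4, 4]
  [10, 10]

Each entry (A^⊗2)_ij equals the minimum over all length-2 walks i = v_0 → v_1 → … → v_2 = j of Σ_t A[v_t][v_{t+1}]. For example, for (i, j) = (0, 1) we minimise over 2 possible intermediate vertex sequences; the minimum is 4, attained along the walk 0 → 0 → 1.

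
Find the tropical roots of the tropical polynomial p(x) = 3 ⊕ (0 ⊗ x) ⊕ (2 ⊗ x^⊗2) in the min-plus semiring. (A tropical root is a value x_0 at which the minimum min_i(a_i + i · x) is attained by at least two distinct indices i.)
Roots: {-2, 3}

Each tropical root is a break point of the lower envelope of the lines y = a_i + i · x (there are 3 lines, with slopes 0, 1, ..., 2). Only the lines that attain the minimum somewhere contribute to roots; other lines are dominated. Here the surviving (envelope) indices are i = 2, i = 1, i = 0.
Intersections between consecutive envelope lines give the roots: for adjacent envelope indices i < j the intersection is x = (a_i − a_j) / (j − i). Reading off the sorted break points: {-2, 3}.
Verification: at each break x_0, at least two indices attain the minimum of min_i(a_i + i · x_0).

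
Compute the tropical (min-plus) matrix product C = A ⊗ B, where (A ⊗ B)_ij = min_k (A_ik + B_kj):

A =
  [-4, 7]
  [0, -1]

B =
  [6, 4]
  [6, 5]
A ⊗ B =
  [2, 0]
  [5, 4]

Apply the min-plus product entry-by-entry:
  C[0][0] = min over k of (A[0][0] + B[0][0] = -4 + 6 = 2, A[0][1] + B[1][0] = 7 + 6 = 13) = 2 (attained at k = 0)
  C[0][1] = min over k of (A[0][0] + B[0][1] = -4 + 4 = 0, A[0][1] + B[1][1] = 7 + 5 = 12) = 0 (attained at k = 0)
  C[1][0] = min over k of (A[1][0] + B[0][0] = 0 + 6 = 6, A[1][1] + B[1][0] = -1 + 6 = 5) = 5 (attained at k = 1)
  C[1][1] = min over k of (A[1][0] + B[0][1] = 0 + 4 = 4, A[1][1] + B[1][1] = -1 + 5 = 4) = 4 (attained at k = 0)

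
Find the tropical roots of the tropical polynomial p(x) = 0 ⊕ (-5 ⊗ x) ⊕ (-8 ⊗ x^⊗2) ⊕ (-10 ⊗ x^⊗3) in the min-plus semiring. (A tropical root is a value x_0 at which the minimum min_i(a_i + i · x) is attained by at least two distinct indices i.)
Roots: {2, 3, 5}

Each tropical root is a break point of the lower envelope of the lines y = a_i + i · x (there are 4 lines, with slopes 0, 1, ..., 3). Only the lines that attain the minimum somewhere contribute to roots; other lines are dominated. Here the surviving (envelope) indices are i = 3, i = 2, i = 1, i = 0.
Intersections between consecutive envelope lines give the roots: for adjacent envelope indices i < j the intersection is x = (a_i − a_j) / (j − i). Reading off the sorted break points: {2, 3, 5}.
Verification: at each break x_0, at least two indices attain the minimum of min_i(a_i + i · x_0).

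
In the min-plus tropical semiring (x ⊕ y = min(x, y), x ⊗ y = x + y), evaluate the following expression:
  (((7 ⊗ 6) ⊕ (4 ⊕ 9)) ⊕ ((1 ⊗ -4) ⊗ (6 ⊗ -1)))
(((7 ⊗ 6) ⊕ (4 ⊕ 9)) ⊕ ((1 ⊗ -4) ⊗ (6 ⊗ -1))) = 2

Expand innermost to outermost. Recall ⊕ takes the minimum of its arguments and ⊗ takes their sum. Working out the expression (((7 ⊗ 6) ⊕ (4 ⊕ 9)) ⊕ ((1 ⊗ -4) ⊗ (6 ⊗ -1))) gives 2.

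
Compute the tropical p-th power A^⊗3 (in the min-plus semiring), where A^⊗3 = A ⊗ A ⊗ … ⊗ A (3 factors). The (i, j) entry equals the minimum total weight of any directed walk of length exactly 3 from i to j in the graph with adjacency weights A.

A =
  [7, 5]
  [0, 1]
A^⊗3 =
  [6, 7]
  [2, 3]

Each entry (A^⊗3)_ij equals the minimum over all length-3 walks i = v_0 → v_1 → … → v_3 = j of Σ_t A[v_t][v_{t+1}]. For example, for (i, j) = (0, 1) we minimise over 4 possible intermediate vertex sequences; the minimum is 7, attained along the walk 0 → 1 → 1 → 1.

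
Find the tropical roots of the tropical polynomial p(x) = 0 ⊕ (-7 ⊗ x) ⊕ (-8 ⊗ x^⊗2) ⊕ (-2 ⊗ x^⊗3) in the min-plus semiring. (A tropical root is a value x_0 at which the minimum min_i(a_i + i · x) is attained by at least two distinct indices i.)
Roots: {-6, 1, 7}

Each tropical root is a break point of the lower envelope of the lines y = a_i + i · x (there are 4 lines, with slopes 0, 1, ..., 3). Only the lines that attain the minimum somewhere contribute to roots; other lines are dominated. Here the surviving (envelope) indices are i = 3, i = 2, i = 1, i = 0.
Intersections between consecutive envelope lines give the roots: for adjacent envelope indices i < j the intersection is x = (a_i − a_j) / (j − i). Reading off the sorted break points: {-6, 1, 7}.
Verification: at each break x_0, at least two indices attain the minimum of min_i(a_i + i · x_0).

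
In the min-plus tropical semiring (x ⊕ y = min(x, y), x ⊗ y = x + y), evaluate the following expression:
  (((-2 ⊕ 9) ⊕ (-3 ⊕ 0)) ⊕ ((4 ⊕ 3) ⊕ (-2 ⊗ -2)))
(((-2 ⊕ 9) ⊕ (-3 ⊕ 0)) ⊕ ((4 ⊕ 3) ⊕ (-2 ⊗ -2))) = -4

Expand innermost to outermost. Recall ⊕ takes the minimum of its arguments and ⊗ takes their sum. Working out the expression (((-2 ⊕ 9) ⊕ (-3 ⊕ 0)) ⊕ ((4 ⊕ 3) ⊕ (-2 ⊗ -2))) gives -4.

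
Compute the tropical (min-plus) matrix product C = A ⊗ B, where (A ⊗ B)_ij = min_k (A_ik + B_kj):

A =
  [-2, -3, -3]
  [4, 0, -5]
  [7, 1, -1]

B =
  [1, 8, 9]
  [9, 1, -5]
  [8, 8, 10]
A ⊗ B =
  [-1, -2, -8]
  [3, 1, -5]
  [7, 2, -4]

Apply the min-plus product entry-by-entry:
  C[0][0] = min over k of (A[0][0] + B[0][0] = -2 + 1 = -1, A[0][1] + B[1][0] = -3 + 9 = 6, A[0][2] + B[2][0] = -3 + 8 = 5) = -1 (attained at k = 0)
  C[0][1] = min over k of (A[0][0] + B[0][1] = -2 + 8 = 6, A[0][1] + B[1][1] = -3 + 1 = -2, A[0][2] + B[2][1] = -3 + 8 = 5) = -2 (attained at k = 1)
  C[0][2] = min over k of (A[0][0] + B[0][2] = -2 + 9 = 7, A[0][1] + B[1][2] = -3 + -5 = -8, A[0][2] + B[2][2] = -3 + 10 = 7) = -8 (attained at k = 1)
  C[1][0] = min over k of (A[1][0] + B[0][0] = 4 + 1 = 5, A[1][1] + B[1][0] = 0 + 9 = 9, A[1][2] + B[2][0] = -5 + 8 = 3) = 3 (attained at k = 2)
  C[1][1] = min over k of (A[1][0] + B[0][1] = 4 + 8 = 12, A[1][1] + B[1][1] = 0 + 1 = 1, A[1][2] + B[2][1] = -5 + 8 = 3) = 1 (attained at k = 1)
  C[1][2] = min over k of (A[1][0] + B[0][2] = 4 + 9 = 13, A[1][1] + B[1][2] = 0 + -5 = -5, A[1][2] + B[2][2] = -5 + 10 = 5) = -5 (attained at k = 1)
  C[2][0] = min over k of (A[2][0] + B[0][0] = 7 + 1 = 8, A[2][1] + B[1][0] = 1 + 9 = 10, A[2][2] + B[2][0] = -1 + 8 = 7) = 7 (attained at k = 2)
  C[2][1] = min over k of (A[2][0] + B[0][1] = 7 + 8 = 15, A[2][1] + B[1][1] = 1 + 1 = 2, A[2][2] + B[2][1] = -1 + 8 = 7) = 2 (attained at k = 1)
  C[2][2] = min over k of (A[2][0] + B[0][2] = 7 + 9 = 16, A[2][1] + B[1][2] = 1 + -5 = -4, A[2][2] + B[2][2] = -1 + 10 = 9) = -4 (attained at k = 1)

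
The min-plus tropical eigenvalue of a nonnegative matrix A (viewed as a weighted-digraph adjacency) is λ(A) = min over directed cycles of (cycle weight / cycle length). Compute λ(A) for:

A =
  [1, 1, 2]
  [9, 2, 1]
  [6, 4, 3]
λ(A) = 1

Enumerate directed cycles and compute their means (weight / length). Sample:
  cycle 0 → 0: weight = 1, length = 1, mean = 1/1 ≈ 1.000
  cycle 1 → 1: weight = 2, length = 1, mean = 2/1 ≈ 2.000
  cycle 2 → 2: weight = 3, length = 1, mean = 3/1 ≈ 3.000
  cycle 0 → 1 → 0: weight = 10, length = 2, mean = 10/2 ≈ 5.000
  cycle 0 → 2 → 0: weight = 8, length = 2, mean = 8/2 ≈ 4.000
  cycle 1 → 0 → 1: weight = 10, length = 2, mean = 10/2 ≈ 5.000
Minimum mean = 1.000, attained e.g. along the cycle 0 → 0 with weight 1 and length 1. So λ(A) = 1/1 = 1.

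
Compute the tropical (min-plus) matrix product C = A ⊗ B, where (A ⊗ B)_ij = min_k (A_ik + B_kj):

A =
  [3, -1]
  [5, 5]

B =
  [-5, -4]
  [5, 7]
A ⊗ B =
  [-2, -1]
  [0, 1]

Apply the min-plus product entry-by-entry:
  C[0][0] = min over k of (A[0][0] + B[0][0] = 3 + -5 = -2, A[0][1] + B[1][0] = -1 + 5 = 4) = -2 (attained at k = 0)
  C[0][1] = min over k of (A[0][0] + B[0][1] = 3 + -4 = -1, A[0][1] + B[1][1] = -1 + 7 = 6) = -1 (attained at k = 0)
  C[1][0] = min over k of (A[1][0] + B[0][0] = 5 + -5 = 0, A[1][1] + B[1][0] = 5 + 5 = 10) = 0 (attained at k = 0)
  C[1][1] = min over k of (A[1][0] + B[0][1] = 5 + -4 = 1, A[1][1] + B[1][1] = 5 + 7 = 12) = 1 (attained at k = 0)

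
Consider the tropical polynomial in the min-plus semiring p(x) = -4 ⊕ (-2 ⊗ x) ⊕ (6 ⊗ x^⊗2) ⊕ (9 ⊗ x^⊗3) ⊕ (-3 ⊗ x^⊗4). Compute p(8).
p(8) = -4

A tropical monomial a ⊗ x^⊗i evaluates to a + i · x. Evaluating each term at x = 8:
  Term 0 contributes -4 + 0 · 8 = -4
  Term 1 contributes -2 + 1 · 8 = 6
  Term 2 contributes 6 + 2 · 8 = 22
  Term 3 contributes 9 + 3 · 8 = 33
  Term 4 contributes -3 + 4 · 8 = 29
p(8) = ⊕ of these = min[-4, 6, 22, 33, 29] = -4.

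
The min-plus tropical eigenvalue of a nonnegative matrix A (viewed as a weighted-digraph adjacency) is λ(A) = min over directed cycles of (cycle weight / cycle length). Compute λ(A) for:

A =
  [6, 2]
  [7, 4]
λ(A) = 4

Enumerate directed cycles and compute their means (weight / length). Sample:
  cycle 0 → 0: weight = 6, length = 1, mean = 6/1 ≈ 6.000
  cycle 1 → 1: weight = 4, length = 1, mean = 4/1 ≈ 4.000
  cycle 0 → 1 → 0: weight = 9, length = 2, mean = 9/2 ≈ 4.500
  cycle 1 → 0 → 1: weight = 9, length = 2, mean = 9/2 ≈ 4.500
Minimum mean = 4.000, attained e.g. along the cycle 1 → 1 with weight 4 and length 1. So λ(A) = 4/1 = 4.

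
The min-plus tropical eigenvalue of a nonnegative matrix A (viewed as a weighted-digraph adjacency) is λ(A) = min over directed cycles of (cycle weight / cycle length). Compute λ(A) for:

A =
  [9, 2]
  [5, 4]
λ(A) = 7/2

Enumerate directed cycles and compute their means (weight / length). Sample:
  cycle 0 → 0: weight = 9, length = 1, mean = 9/1 ≈ 9.000
  cycle 1 → 1: weight = 4, length = 1, mean = 4/1 ≈ 4.000
  cycle 0 → 1 → 0: weight = 7, length = 2, mean = 7/2 ≈ 3.500
  cycle 1 → 0 → 1: weight = 7, length = 2, mean = 7/2 ≈ 3.500
Minimum mean = 3.500, attained e.g. along the cycle 0 → 1 → 0 with weight 7 and length 2. So λ(A) = 7/2 = 7/2.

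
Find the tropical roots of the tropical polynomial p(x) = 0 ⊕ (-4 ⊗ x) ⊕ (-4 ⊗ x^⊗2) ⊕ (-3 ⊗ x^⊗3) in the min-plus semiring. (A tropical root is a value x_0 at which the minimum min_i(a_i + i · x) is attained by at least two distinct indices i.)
Roots: {-1, 0, 4}

Each tropical root is a break point of the lower envelope of the lines y = a_i + i · x (there are 4 lines, with slopes 0, 1, ..., 3). Only the lines that attain the minimum somewhere contribute to roots; other lines are dominated. Here the surviving (envelope) indices are i = 3, i = 2, i = 1, i = 0.
Intersections between consecutive envelope lines give the roots: for adjacent envelope indices i < j the intersection is x = (a_i − a_j) / (j − i). Reading off the sorted break points: {-1, 0, 4}.
Verification: at each break x_0, at least two indices attain the minimum of min_i(a_i + i · x_0).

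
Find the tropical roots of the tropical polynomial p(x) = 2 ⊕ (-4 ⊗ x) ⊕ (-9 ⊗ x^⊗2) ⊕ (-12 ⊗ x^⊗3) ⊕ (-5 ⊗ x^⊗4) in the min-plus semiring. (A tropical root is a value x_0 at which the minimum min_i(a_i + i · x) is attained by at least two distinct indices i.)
Roots: {-7, 3, 5, 6}

Each tropical root is a break point of the lower envelope of the lines y = a_i + i · x (there are 5 lines, with slopes 0, 1, ..., 4). Only the lines that attain the minimum somewhere contribute to roots; other lines are dominated. Here the surviving (envelope) indices are i = 4, i = 3, i = 2, i = 1, i = 0.
Intersections between consecutive envelope lines give the roots: for adjacent envelope indices i < j the intersection is x = (a_i − a_j) / (j − i). Reading off the sorted break points: {-7, 3, 5, 6}.
Verification: at each break x_0, at least two indices attain the minimum of min_i(a_i + i · x_0).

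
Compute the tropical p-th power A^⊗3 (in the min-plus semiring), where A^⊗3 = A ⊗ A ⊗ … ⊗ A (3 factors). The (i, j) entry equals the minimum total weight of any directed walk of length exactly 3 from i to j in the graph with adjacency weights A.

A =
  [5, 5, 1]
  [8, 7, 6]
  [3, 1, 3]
A^⊗3 =
  [7, 5, 5]
  [12, 10, 10]
  [7, 5, 7]

Each entry (A^⊗3)_ij equals the minimum over all length-3 walks i = v_0 → v_1 → … → v_3 = j of Σ_t A[v_t][v_{t+1}]. For example, for (i, j) = (0, 2) we minimise over 9 possible intermediate vertex sequences; the minimum is 5, attained along the walk 0 → 2 → 0 → 2.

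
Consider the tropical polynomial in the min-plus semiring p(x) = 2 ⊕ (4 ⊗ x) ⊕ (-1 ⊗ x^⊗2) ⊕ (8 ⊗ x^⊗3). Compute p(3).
p(3) = 2

A tropical monomial a ⊗ x^⊗i evaluates to a + i · x. Evaluating each term at x = 3:
  Term 0 contributes 2 + 0 · 3 = 2
  Term 1 contributes 4 + 1 · 3 = 7
  Term 2 contributes -1 + 2 · 3 = 5
  Term 3 contributes 8 + 3 · 3 = 17
p(3) = ⊕ of these = min[2, 7, 5, 17] = 2.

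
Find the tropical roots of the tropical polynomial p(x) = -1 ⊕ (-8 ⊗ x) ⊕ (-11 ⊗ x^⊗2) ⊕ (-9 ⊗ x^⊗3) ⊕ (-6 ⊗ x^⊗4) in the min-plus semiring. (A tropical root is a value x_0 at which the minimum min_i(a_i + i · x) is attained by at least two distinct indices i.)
Roots: {-3, -2, 3, 7}

Each tropical root is a break point of the lower envelope of the lines y = a_i + i · x (there are 5 lines, with slopes 0, 1, ..., 4). Only the lines that attain the minimum somewhere contribute to roots; other lines are dominated. Here the surviving (envelope) indices are i = 4, i = 3, i = 2, i = 1, i = 0.
Intersections between consecutive envelope lines give the roots: for adjacent envelope indices i < j the intersection is x = (a_i − a_j) / (j − i). Reading off the sorted break points: {-3, -2, 3, 7}.
Verification: at each break x_0, at least two indices attain the minimum of min_i(a_i + i · x_0).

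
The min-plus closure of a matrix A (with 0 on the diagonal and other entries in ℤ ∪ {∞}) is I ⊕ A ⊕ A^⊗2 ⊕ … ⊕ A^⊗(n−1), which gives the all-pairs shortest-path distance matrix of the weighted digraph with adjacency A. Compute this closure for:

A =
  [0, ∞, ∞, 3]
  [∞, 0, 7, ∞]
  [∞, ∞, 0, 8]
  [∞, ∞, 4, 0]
Closure =
  [0, ∞, 7, 3]
  [∞, 0, 7, 15]
  [∞, ∞, 0, 8]
  [∞, ∞, 4, 0]

This is the Floyd-Warshall all-pairs shortest-path computation. For each intermediate vertex k = 0, 1, …, 3, update dist[i][j] ← min(dist[i][j], dist[i][k] + dist[k][j]). The final matrix gives, for each (i, j), the minimum total weight of any directed path from i to j (possibly empty when i = j).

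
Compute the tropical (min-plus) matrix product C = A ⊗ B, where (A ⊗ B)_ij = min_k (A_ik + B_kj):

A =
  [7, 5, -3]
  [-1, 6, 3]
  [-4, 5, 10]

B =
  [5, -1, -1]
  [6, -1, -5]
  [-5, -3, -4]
A ⊗ B =
  [-8, -6, -7]
  [-2, -2, -2]
  [1, -5, -5]

Apply the min-plus product entry-by-entry:
  C[0][0] = min over k of (A[0][0] + B[0][0] = 7 + 5 = 12, A[0][1] + B[1][0] = 5 + 6 = 11, A[0][2] + B[2][0] = -3 + -5 = -8) = -8 (attained at k = 2)
  C[0][1] = min over k of (A[0][0] + B[0][1] = 7 + -1 = 6, A[0][1] + B[1][1] = 5 + -1 = 4, A[0][2] + B[2][1] = -3 + -3 = -6) = -6 (attained at k = 2)
  C[0][2] = min over k of (A[0][0] + B[0][2] = 7 + -1 = 6, A[0][1] + B[1][2] = 5 + -5 = 0, A[0][2] + B[2][2] = -3 + -4 = -7) = -7 (attained at k = 2)
  C[1][0] = min over k of (A[1][0] + B[0][0] = -1 + 5 = 4, A[1][1] + B[1][0] = 6 + 6 = 12, A[1][2] + B[2][0] = 3 + -5 = -2) = -2 (attained at k = 2)
  C[1][1] = min over k of (A[1][0] + B[0][1] = -1 + -1 = -2, A[1][1] + B[1][1] = 6 + -1 = 5, A[1][2] + B[2][1] = 3 + -3 = 0) = -2 (attained at k = 0)
  C[1][2] = min over k of (A[1][0] + B[0][2] = -1 + -1 = -2, A[1][1] + B[1][2] = 6 + -5 = 1, A[1][2] + B[2][2] = 3 + -4 = -1) = -2 (attained at k = 0)
  C[2][0] = min over k of (A[2][0] + B[0][0] = -4 + 5 = 1, A[2][1] + B[1][0] = 5 + 6 = 11, A[2][2] + B[2][0] = 10 + -5 = 5) = 1 (attained at k = 0)
  C[2][1] = min over k of (A[2][0] + B[0][1] = -4 + -1 = -5, A[2][1] + B[1][1] = 5 + -1 = 4, A[2][2] + B[2][1] = 10 + -3 = 7) = -5 (attained at k = 0)
  C[2][2] = min over k of (A[2][0] + B[0][2] = -4 + -1 = -5, A[2][1] + B[1][2] = 5 + -5 = 0, A[2][2] + B[2][2] = 10 + -4 = 6) = -5 (attained at k = 0)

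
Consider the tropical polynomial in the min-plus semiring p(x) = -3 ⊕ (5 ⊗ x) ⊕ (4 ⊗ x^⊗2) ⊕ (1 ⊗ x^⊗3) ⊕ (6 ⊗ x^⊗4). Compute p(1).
p(1) = -3

A tropical monomial a ⊗ x^⊗i evaluates to a + i · x. Evaluating each term at x = 1:
  Term 0 contributes -3 + 0 · 1 = -3
  Term 1 contributes 5 + 1 · 1 = 6
  Term 2 contributes 4 + 2 · 1 = 6
  Term 3 contributes 1 + 3 · 1 = 4
  Term 4 contributes 6 + 4 · 1 = 10
p(1) = ⊕ of these = min[-3, 6, 6, 4, 10] = -3.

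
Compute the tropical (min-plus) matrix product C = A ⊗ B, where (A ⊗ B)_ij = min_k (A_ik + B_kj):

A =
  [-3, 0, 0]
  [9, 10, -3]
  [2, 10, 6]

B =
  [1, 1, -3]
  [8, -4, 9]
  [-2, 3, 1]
A ⊗ B =
  [-2, -4, -6]
  [-5, 0, -2]
  [3, 3, -1]

Apply the min-plus product entry-by-entry:
  C[0][0] = min over k of (A[0][0] + B[0][0] = -3 + 1 = -2, A[0][1] + B[1][0] = 0 + 8 = 8, A[0][2] + B[2][0] = 0 + -2 = -2) = -2 (attained at k = 0)
  C[0][1] = min over k of (A[0][0] + B[0][1] = -3 + 1 = -2, A[0][1] + B[1][1] = 0 + -4 = -4, A[0][2] + B[2][1] = 0 + 3 = 3) = -4 (attained at k = 1)
  C[0][2] = min over k of (A[0][0] + B[0][2] = -3 + -3 = -6, A[0][1] + B[1][2] = 0 + 9 = 9, A[0][2] + B[2][2] = 0 + 1 = 1) = -6 (attained at k = 0)
  C[1][0] = min over k of (A[1][0] + B[0][0] = 9 + 1 = 10, A[1][1] + B[1][0] = 10 + 8 = 18, A[1][2] + B[2][0] = -3 + -2 = -5) = -5 (attained at k = 2)
  C[1][1] = min over k of (A[1][0] + B[0][1] = 9 + 1 = 10, A[1][1] + B[1][1] = 10 + -4 = 6, A[1][2] + B[2][1] = -3 + 3 = 0) = 0 (attained at k = 2)
  C[1][2] = min over k of (A[1][0] + B[0][2] = 9 + -3 = 6, A[1][1] + B[1][2] = 10 + 9 = 19, A[1][2] + B[2][2] = -3 + 1 = -2) = -2 (attained at k = 2)
  C[2][0] = min over k of (A[2][0] + B[0][0] = 2 + 1 = 3, A[2][1] + B[1][0] = 10 + 8 = 18, A[2][2] + B[2][0] = 6 + -2 = 4) = 3 (attained at k = 0)
  C[2][1] = min over k of (A[2][0] + B[0][1] = 2 + 1 = 3, A[2][1] + B[1][1] = 10 + -4 = 6, A[2][2] + B[2][1] = 6 + 3 = 9) = 3 (attained at k = 0)
  C[2][2] = min over k of (A[2][0] + B[0][2] = 2 + -3 = -1, A[2][1] + B[1][2] = 10 + 9 = 19, A[2][2] + B[2][2] = 6 + 1 = 7) = -1 (attained at k = 0)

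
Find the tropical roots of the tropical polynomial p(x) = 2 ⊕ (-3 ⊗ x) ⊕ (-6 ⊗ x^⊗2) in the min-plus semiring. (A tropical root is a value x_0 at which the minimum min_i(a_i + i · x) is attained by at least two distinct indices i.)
Roots: {3, 5}

Each tropical root is a break point of the lower envelope of the lines y = a_i + i · x (there are 3 lines, with slopes 0, 1, ..., 2). Only the lines that attain the minimum somewhere contribute to roots; other lines are dominated. Here the surviving (envelope) indices are i = 2, i = 1, i = 0.
Intersections between consecutive envelope lines give the roots: for adjacent envelope indices i < j the intersection is x = (a_i − a_j) / (j − i). Reading off the sorted break points: {3, 5}.
Verification: at each break x_0, at least two indices attain the minimum of min_i(a_i + i · x_0).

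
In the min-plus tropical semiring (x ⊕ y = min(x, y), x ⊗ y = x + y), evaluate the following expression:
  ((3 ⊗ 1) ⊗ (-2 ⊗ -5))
((3 ⊗ 1) ⊗ (-2 ⊗ -5)) = -3

Expand innermost to outermost. Recall ⊕ takes the minimum of its arguments and ⊗ takes their sum. Working out the expression ((3 ⊗ 1) ⊗ (-2 ⊗ -5)) gives -3.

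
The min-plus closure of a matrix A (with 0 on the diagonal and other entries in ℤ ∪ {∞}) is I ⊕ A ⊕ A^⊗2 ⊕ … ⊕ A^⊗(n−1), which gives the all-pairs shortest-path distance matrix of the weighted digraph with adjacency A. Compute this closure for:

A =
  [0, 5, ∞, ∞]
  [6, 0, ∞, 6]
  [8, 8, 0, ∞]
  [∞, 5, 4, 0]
Closure =
  [0, 5, 15, 11]
  [6, 0, 10, 6]
  [8, 8, 0, 14]
  [11, 5, 4, 0]

This is the Floyd-Warshall all-pairs shortest-path computation. For each intermediate vertex k = 0, 1, …, 3, update dist[i][j] ← min(dist[i][j], dist[i][k] + dist[k][j]). The final matrix gives, for each (i, j), the minimum total weight of any directed path from i to j (possibly empty when i = j).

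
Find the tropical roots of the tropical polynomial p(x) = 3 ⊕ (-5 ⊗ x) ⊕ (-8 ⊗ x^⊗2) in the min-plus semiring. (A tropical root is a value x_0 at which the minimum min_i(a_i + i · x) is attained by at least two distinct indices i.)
Roots: {3, 8}

Each tropical root is a break point of the lower envelope of the lines y = a_i + i · x (there are 3 lines, with slopes 0, 1, ..., 2). Only the lines that attain the minimum somewhere contribute to roots; other lines are dominated. Here the surviving (envelope) indices are i = 2, i = 1, i = 0.
Intersections between consecutive envelope lines give the roots: for adjacent envelope indices i < j the intersection is x = (a_i − a_j) / (j − i). Reading off the sorted break points: {3, 8}.
Verification: at each break x_0, at least two indices attain the minimum of min_i(a_i + i · x_0).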